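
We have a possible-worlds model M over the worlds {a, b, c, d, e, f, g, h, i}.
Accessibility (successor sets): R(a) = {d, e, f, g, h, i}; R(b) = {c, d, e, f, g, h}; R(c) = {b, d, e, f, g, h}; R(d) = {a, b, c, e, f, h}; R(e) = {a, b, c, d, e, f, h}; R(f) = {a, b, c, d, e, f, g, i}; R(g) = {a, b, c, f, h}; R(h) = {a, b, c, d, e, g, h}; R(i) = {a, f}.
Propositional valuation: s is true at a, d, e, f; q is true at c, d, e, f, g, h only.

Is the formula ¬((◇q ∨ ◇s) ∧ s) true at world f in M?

No

Recall that ◇ψ holds at a world iff ψ holds at some accessible world.
At f: (◇q ∨ ◇s) ∧ s is true, so ¬((◇q ∨ ◇s) ∧ s) is false.
  At f: ◇q ∨ ◇s is true, s is true, so (◇q ∨ ◇s) ∧ s is true.
    At f: ◇q is true, ◇s is true, so ◇q ∨ ◇s is true.
      At f: ◇q requires q at some successor in {a, b, c, d, e, f, g, i}.
        q holds at c, so ◇q is true at f.
      At f: ◇s requires s at some successor in {a, b, c, d, e, f, g, i}.
        s holds at a, so ◇s is true at f.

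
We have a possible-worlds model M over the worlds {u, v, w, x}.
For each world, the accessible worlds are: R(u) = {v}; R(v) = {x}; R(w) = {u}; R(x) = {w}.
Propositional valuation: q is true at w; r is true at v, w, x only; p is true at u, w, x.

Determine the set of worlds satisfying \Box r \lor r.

Let φ = \Box r \lor r. Evaluate φ at each world:
  u (successors {v}): φ is true.
  v (successors {x}): φ is true.
  w (successors {u}): φ is true.
  x (successors {w}): φ is true.
For instance, at v:
  At v: \Box r is true, r is true, so \Box r \lor r is true.
    At v: \Box r requires r at every successor {x}.
      At x: r is true.
    So \Box r is true at v.
Satisfying worlds: {u, v, w, x}

u, v, w, x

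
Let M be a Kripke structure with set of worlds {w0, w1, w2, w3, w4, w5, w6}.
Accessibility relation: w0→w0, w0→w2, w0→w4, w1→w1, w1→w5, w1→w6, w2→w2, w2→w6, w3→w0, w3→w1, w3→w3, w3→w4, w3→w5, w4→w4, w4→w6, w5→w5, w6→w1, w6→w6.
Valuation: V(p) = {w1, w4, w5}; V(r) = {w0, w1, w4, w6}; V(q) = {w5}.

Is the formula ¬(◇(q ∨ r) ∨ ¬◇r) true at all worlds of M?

No

Let φ = ¬(◇(q ∨ r) ∨ ¬◇r). Evaluate φ at each world:
  w0 (successors {w0, w2, w4}): φ is false.
  w1 (successors {w1, w5, w6}): φ is false.
  w2 (successors {w2, w6}): φ is false.
  w3 (successors {w0, w1, w3, w4, w5}): φ is false.
  w4 (successors {w4, w6}): φ is false.
  w5 (successors {w5}): φ is false.
  w6 (successors {w1, w6}): φ is false.
Detail at w0 (counterexample):
  At w0: ◇(q ∨ r) ∨ ¬◇r is true, so ¬(◇(q ∨ r) ∨ ¬◇r) is false.
    At w0: ◇(q ∨ r) is true, ¬◇r is false, so ◇(q ∨ r) ∨ ¬◇r is true.
      At w0: ◇(q ∨ r) requires q ∨ r at some successor in {w0, w2, w4}.
        q ∨ r holds at w0, so ◇(q ∨ r) is true at w0.
      At w0: ◇r is true, so ¬◇r is false.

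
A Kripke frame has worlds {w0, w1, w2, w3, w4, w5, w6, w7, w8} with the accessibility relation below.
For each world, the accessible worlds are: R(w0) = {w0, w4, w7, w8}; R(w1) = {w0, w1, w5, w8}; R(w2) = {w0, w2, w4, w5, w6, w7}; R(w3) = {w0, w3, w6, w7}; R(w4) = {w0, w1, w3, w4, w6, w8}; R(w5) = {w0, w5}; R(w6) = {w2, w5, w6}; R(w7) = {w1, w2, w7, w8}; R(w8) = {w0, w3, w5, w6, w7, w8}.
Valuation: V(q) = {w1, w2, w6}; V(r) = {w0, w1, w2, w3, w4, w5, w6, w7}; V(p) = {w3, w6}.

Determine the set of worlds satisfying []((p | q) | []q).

none

Let φ = []((p | q) | []q). Evaluate φ at each world:
  w0 (successors {w0, w4, w7, w8}): φ is false.
  w1 (successors {w0, w1, w5, w8}): φ is false.
  w2 (successors {w0, w2, w4, w5, w6, w7}): φ is false.
  w3 (successors {w0, w3, w6, w7}): φ is false.
  w4 (successors {w0, w1, w3, w4, w6, w8}): φ is false.
  w5 (successors {w0, w5}): φ is false.
  w6 (successors {w2, w5, w6}): φ is false.
  w7 (successors {w1, w2, w7, w8}): φ is false.
  w8 (successors {w0, w3, w5, w6, w7, w8}): φ is false.
For instance, at w0:
  At w0: []((p | q) | []q) requires (p | q) | []q at every successor {w0, w4, w7, w8}.
    (p | q) | []q fails at w0, so []((p | q) | []q) is false at w0.
      At w0: p | q is false, []q is false, so (p | q) | []q is false.
Satisfying worlds: none.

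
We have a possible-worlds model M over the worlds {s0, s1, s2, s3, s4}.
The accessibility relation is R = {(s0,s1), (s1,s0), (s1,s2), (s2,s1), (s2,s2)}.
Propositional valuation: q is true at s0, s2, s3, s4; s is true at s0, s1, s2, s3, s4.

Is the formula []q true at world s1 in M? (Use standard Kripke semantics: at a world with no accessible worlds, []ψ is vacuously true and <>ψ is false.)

Yes

Recall that []ψ holds at a world iff ψ holds at every accessible world, and <>ψ holds iff ψ holds at some accessible world.
At s1: []q requires q at every successor {s0, s2}.
  At s0: q is true.
  At s2: q is true.
So []q is true at s1.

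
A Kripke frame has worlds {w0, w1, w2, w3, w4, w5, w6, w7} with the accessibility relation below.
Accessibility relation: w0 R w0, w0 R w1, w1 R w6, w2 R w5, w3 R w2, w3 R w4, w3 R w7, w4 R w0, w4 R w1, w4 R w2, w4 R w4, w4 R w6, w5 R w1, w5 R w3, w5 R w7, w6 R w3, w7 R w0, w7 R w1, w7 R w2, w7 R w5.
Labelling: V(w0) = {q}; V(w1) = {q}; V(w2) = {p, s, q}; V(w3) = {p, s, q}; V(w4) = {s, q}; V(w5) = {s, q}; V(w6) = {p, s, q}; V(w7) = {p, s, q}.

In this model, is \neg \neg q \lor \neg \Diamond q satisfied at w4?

Yes

At w4: \neg \neg q is true, \neg \Diamond q is false, so \neg \neg q \lor \neg \Diamond q is true.
  At w4: \Diamond q is true, so \neg \Diamond q is false.
    At w4: \Diamond q requires q at some successor in {w0, w1, w2, w4, w6}.
      q holds at w0, so \Diamond q is true at w4.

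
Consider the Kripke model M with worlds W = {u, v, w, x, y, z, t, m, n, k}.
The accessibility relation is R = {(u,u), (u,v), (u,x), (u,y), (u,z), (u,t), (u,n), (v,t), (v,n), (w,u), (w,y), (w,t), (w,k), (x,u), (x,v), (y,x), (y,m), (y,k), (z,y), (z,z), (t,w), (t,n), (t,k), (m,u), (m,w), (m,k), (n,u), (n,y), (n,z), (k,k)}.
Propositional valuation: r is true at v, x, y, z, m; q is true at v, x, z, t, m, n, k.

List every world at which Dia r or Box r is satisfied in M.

u, w, x, y, z, n

Let φ = Dia r or Box r. Evaluate φ at each world:
  u (successors {u, v, x, y, z, t, n}): φ is true.
  v (successors {t, n}): φ is false.
  w (successors {u, y, t, k}): φ is true.
  x (successors {u, v}): φ is true.
  y (successors {x, m, k}): φ is true.
  z (successors {y, z}): φ is true.
  t (successors {w, n, k}): φ is false.
  m (successors {u, w, k}): φ is false.
  n (successors {u, y, z}): φ is true.
  k (successors {k}): φ is false.
For instance, at v:
  At v: Dia r is false, Box r is false, so Dia r or Box r is false.
    At v: Dia r requires r at some successor in {t, n}.
      At t: r is false.
      At n: r is false.
    So Dia r is false at v.
    At v: Box r requires r at every successor {t, n}.
      r fails at t, so Box r is false at v.
Satisfying worlds: {u, w, x, y, z, n}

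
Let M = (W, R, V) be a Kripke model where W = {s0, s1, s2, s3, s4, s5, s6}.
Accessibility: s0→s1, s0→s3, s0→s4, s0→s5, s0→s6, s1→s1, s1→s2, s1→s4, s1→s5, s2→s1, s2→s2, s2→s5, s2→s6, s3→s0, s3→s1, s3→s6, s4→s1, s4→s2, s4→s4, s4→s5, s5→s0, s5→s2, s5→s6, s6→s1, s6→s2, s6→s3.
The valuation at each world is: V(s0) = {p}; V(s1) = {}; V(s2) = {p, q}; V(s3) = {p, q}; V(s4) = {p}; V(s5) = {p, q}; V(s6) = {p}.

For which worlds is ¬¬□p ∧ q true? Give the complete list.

Let φ = ¬¬□p ∧ q. Evaluate φ at each world:
  s0 (successors {s1, s3, s4, s5, s6}): φ is false.
  s1 (successors {s1, s2, s4, s5}): φ is false.
  s2 (successors {s1, s2, s5, s6}): φ is false.
  s3 (successors {s0, s1, s6}): φ is false.
  s4 (successors {s1, s2, s4, s5}): φ is false.
  s5 (successors {s0, s2, s6}): φ is true.
  s6 (successors {s1, s2, s3}): φ is false.
For instance, at s6:
  At s6: ¬¬□p is false, q is false, so ¬¬□p ∧ q is false.
    At s6: ¬□p is true, so ¬¬□p is false.
      At s6: □p is false, so ¬□p is true.
Satisfying worlds: {s5}

s5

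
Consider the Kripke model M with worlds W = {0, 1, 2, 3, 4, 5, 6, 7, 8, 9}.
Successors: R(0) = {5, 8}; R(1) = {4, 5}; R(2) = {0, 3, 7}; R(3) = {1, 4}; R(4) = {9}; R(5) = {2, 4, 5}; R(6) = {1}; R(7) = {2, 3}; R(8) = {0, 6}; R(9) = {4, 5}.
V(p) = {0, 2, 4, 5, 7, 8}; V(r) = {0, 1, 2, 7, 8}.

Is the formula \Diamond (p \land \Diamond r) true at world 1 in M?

Yes

At 1: \Diamond (p \land \Diamond r) requires p \land \Diamond r at some successor in {4, 5}.
  p \land \Diamond r holds at 5, so \Diamond (p \land \Diamond r) is true at 1.
    At 5: p is true, \Diamond r is true, so p \land \Diamond r is true.
      At 5: \Diamond r requires r at some successor in {2, 4, 5}.
        r holds at 2, so \Diamond r is true at 5.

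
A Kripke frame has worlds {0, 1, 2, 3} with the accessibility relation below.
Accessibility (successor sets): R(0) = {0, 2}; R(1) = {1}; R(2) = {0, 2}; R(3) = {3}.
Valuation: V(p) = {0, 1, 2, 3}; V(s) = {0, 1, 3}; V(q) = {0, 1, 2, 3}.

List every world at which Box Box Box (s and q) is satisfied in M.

Recall that Box ψ holds at a world iff ψ holds at every accessible world, and Dia ψ holds iff ψ holds at some accessible world.
Let φ = Box Box Box (s and q). Evaluate φ at each world:
  0 (successors {0, 2}): φ is false.
  1 (successors {1}): φ is true.
  2 (successors {0, 2}): φ is false.
  3 (successors {3}): φ is true.
For instance, at 2:
  At 2: Box Box Box (s and q) requires Box Box (s and q) at every successor {0, 2}.
    Box Box (s and q) fails at 0, so Box Box Box (s and q) is false at 2.
      At 0: Box Box (s and q) requires Box (s and q) at every successor {0, 2}.
        Box (s and q) fails at 0, so Box Box (s and q) is false at 0.
Satisfying worlds: {1, 3}

1, 3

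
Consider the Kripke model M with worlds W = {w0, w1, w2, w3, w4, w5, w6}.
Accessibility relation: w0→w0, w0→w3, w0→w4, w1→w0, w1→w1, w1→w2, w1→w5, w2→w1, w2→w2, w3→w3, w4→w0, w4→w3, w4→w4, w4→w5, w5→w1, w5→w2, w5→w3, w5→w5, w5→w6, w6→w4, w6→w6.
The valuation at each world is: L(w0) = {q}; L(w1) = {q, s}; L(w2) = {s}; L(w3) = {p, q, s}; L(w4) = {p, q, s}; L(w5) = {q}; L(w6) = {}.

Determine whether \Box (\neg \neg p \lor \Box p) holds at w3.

Yes

At w3: \Box (\neg \neg p \lor \Box p) requires \neg \neg p \lor \Box p at every successor {w3}.
    At w3: \neg \neg p is true, \Box p is true, so \neg \neg p \lor \Box p is true.
      At w3: \Box p requires p at every successor {w3}.
        At w3: p is true.
      So \Box p is true at w3.
So \Box (\neg \neg p \lor \Box p) is true at w3.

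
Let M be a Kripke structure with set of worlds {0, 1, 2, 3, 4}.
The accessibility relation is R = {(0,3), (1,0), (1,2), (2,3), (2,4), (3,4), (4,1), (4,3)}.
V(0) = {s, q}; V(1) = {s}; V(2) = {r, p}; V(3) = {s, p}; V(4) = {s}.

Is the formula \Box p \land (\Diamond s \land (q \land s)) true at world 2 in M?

No

At 2: \Box p is false, \Diamond s \land (q \land s) is false, so \Box p \land (\Diamond s \land (q \land s)) is false.
  At 2: \Box p requires p at every successor {3, 4}.
    p fails at 4, so \Box p is false at 2.
  At 2: \Diamond s is true, q \land s is false, so \Diamond s \land (q \land s) is false.
    At 2: \Diamond s requires s at some successor in {3, 4}.
      s holds at 3, so \Diamond s is true at 2.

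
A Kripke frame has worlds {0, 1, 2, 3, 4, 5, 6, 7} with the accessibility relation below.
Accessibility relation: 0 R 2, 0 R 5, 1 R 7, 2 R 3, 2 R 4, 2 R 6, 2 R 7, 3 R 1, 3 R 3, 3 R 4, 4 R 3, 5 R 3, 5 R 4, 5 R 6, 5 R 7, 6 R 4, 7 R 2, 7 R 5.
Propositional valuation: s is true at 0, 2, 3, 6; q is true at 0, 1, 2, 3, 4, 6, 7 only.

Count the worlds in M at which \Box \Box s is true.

1

Let φ = \Box \Box s. Evaluate φ at each world:
  0 (successors {2, 5}): φ is false.
  1 (successors {7}): φ is false.
  2 (successors {3, 4, 6, 7}): φ is false.
  3 (successors {1, 3, 4}): φ is false.
  4 (successors {3}): φ is false.
  5 (successors {3, 4, 6, 7}): φ is false.
  6 (successors {4}): φ is true.
  7 (successors {2, 5}): φ is false.
For instance, at 7:
  At 7: \Box \Box s requires \Box s at every successor {2, 5}.
    \Box s fails at 2, so \Box \Box s is false at 7.
      At 2: \Box s requires s at every successor {3, 4, 6, 7}.
        s fails at 4, so \Box s is false at 2.
Satisfying worlds: {6}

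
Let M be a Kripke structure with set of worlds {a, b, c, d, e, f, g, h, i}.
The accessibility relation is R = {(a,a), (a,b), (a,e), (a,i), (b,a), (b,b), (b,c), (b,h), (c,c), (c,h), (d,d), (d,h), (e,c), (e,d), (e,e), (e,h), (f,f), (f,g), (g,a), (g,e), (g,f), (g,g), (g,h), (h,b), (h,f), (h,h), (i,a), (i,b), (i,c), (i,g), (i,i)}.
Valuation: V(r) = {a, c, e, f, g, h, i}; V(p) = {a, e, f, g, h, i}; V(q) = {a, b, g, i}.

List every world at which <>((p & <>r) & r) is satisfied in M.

Let φ = <>((p & <>r) & r). Evaluate φ at each world:
  a (successors {a, b, e, i}): φ is true.
  b (successors {a, b, c, h}): φ is true.
  c (successors {c, h}): φ is true.
  d (successors {d, h}): φ is true.
  e (successors {c, d, e, h}): φ is true.
  f (successors {f, g}): φ is true.
  g (successors {a, e, f, g, h}): φ is true.
  h (successors {b, f, h}): φ is true.
  i (successors {a, b, c, g, i}): φ is true.
For instance, at h:
  At h: <>((p & <>r) & r) requires (p & <>r) & r at some successor in {b, f, h}.
    (p & <>r) & r holds at f, so <>((p & <>r) & r) is true at h.
      At f: p & <>r is true, r is true, so (p & <>r) & r is true.
Satisfying worlds: {a, b, c, d, e, f, g, h, i}

a, b, c, d, e, f, g, h, i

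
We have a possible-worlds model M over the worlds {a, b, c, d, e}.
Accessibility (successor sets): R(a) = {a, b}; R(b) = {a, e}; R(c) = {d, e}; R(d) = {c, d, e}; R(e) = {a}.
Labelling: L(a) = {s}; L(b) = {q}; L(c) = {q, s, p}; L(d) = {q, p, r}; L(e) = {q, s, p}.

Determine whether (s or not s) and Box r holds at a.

At a: s or not s is true, Box r is false, so (s or not s) and Box r is false.
  At a: Box r requires r at every successor {a, b}.
    r fails at a, so Box r is false at a.

No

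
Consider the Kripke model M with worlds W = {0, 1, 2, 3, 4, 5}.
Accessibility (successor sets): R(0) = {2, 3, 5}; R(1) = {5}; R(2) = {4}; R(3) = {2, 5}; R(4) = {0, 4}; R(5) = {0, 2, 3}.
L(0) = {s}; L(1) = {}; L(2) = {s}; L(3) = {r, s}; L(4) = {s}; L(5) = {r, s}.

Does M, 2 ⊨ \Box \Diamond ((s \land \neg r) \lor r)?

At 2: \Box \Diamond ((s \land \neg r) \lor r) requires \Diamond ((s \land \neg r) \lor r) at every successor {4}.
    At 4: \Diamond ((s \land \neg r) \lor r) requires (s \land \neg r) \lor r at some successor in {0, 4}.
      (s \land \neg r) \lor r holds at 0, so \Diamond ((s \land \neg r) \lor r) is true at 4.
So \Box \Diamond ((s \land \neg r) \lor r) is true at 2.

Yes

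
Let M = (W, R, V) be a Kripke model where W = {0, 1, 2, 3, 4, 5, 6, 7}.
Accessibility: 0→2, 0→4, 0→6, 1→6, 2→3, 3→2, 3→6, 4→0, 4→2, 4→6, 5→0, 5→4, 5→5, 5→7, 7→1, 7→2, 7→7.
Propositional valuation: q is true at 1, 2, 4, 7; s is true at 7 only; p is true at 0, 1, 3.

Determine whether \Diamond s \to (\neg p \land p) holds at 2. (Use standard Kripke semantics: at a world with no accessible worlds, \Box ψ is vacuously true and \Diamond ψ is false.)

Yes

At 2: \Diamond s is false, \neg p \land p is false, so \Diamond s \to (\neg p \land p) is true.
  At 2: \Diamond s requires s at some successor in {3}.
    At 3: s is false.
  So \Diamond s is false at 2.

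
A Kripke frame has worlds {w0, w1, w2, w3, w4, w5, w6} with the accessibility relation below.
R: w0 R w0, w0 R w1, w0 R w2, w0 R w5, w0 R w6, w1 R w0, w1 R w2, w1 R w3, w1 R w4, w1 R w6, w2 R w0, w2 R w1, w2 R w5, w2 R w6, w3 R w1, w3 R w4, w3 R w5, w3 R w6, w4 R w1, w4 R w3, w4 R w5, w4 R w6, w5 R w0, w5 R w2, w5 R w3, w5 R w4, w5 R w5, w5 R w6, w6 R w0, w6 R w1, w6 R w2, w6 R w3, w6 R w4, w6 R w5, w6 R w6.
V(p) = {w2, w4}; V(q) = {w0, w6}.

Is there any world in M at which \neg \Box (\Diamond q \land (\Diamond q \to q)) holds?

Yes

Let φ = \neg \Box (\Diamond q \land (\Diamond q \to q)). Evaluate φ at each world:
  w0 (successors {w0, w1, w2, w5, w6}): φ is true.
  w1 (successors {w0, w2, w3, w4, w6}): φ is true.
  w2 (successors {w0, w1, w5, w6}): φ is true.
  w3 (successors {w1, w4, w5, w6}): φ is true.
  w4 (successors {w1, w3, w5, w6}): φ is true.
  w5 (successors {w0, w2, w3, w4, w5, w6}): φ is true.
  w6 (successors {w0, w1, w2, w3, w4, w5, w6}): φ is true.
Detail at w0 (witness):
  At w0: \Box (\Diamond q \land (\Diamond q \to q)) is false, so \neg \Box (\Diamond q \land (\Diamond q \to q)) is true.
    At w0: \Box (\Diamond q \land (\Diamond q \to q)) requires \Diamond q \land (\Diamond q \to q) at every successor {w0, w1, w2, w5, w6}.
      \Diamond q \land (\Diamond q \to q) fails at w1, so \Box (\Diamond q \land (\Diamond q \to q)) is false at w0.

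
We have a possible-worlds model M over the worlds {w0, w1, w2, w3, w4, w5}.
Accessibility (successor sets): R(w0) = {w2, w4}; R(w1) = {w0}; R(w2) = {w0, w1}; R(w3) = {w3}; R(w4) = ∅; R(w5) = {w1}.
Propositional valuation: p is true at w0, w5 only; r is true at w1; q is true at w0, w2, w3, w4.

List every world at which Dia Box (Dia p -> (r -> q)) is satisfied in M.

Recall that Box ψ holds at a world iff ψ holds at every accessible world, and Dia ψ holds iff ψ holds at some accessible world.
Let φ = Dia Box (Dia p -> (r -> q)). Evaluate φ at each world:
  w0 (successors {w2, w4}): φ is true.
  w1 (successors {w0}): φ is true.
  w2 (successors {w0, w1}): φ is true.
  w3 (successors {w3}): φ is true.
  w4 (successors ∅): φ is false.
  w5 (successors {w1}): φ is true.
For instance, at w5:
  At w5: Dia Box (Dia p -> (r -> q)) requires Box (Dia p -> (r -> q)) at some successor in {w1}.
    Box (Dia p -> (r -> q)) holds at w1, so Dia Box (Dia p -> (r -> q)) is true at w5.
      At w1: Box (Dia p -> (r -> q)) requires Dia p -> (r -> q) at every successor {w0}.
        At w0: Dia p -> (r -> q) is true.
      So Box (Dia p -> (r -> q)) is true at w1.
Satisfying worlds: {w0, w1, w2, w3, w5}

w0, w1, w2, w3, w5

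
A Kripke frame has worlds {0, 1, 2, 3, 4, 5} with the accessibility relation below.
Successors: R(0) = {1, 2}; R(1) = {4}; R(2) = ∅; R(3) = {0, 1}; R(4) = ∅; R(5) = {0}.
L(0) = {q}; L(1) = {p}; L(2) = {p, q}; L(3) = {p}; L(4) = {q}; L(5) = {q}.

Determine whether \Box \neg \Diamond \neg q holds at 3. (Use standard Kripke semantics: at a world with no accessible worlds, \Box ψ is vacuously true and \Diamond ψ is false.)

At 3: \Box \neg \Diamond \neg q requires \neg \Diamond \neg q at every successor {0, 1}.
  \neg \Diamond \neg q fails at 0, so \Box \neg \Diamond \neg q is false at 3.
    At 0: \Diamond \neg q is true, so \neg \Diamond \neg q is false.
      At 0: \Diamond \neg q requires \neg q at some successor in {1, 2}.
        \neg q holds at 1, so \Diamond \neg q is true at 0.

No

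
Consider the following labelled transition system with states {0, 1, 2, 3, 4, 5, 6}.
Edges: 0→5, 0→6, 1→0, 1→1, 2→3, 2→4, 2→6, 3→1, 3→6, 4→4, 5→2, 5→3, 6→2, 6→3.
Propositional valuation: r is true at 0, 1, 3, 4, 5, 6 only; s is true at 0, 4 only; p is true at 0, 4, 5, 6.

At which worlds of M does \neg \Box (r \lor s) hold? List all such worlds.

Let φ = \neg \Box (r \lor s). Evaluate φ at each world:
  0 (successors {5, 6}): φ is false.
  1 (successors {0, 1}): φ is false.
  2 (successors {3, 4, 6}): φ is false.
  3 (successors {1, 6}): φ is false.
  4 (successors {4}): φ is false.
  5 (successors {2, 3}): φ is true.
  6 (successors {2, 3}): φ is true.
For instance, at 1:
  At 1: \Box (r \lor s) is true, so \neg \Box (r \lor s) is false.
    At 1: \Box (r \lor s) requires r \lor s at every successor {0, 1}.
      At 0: r \lor s is true.
      At 1: r \lor s is true.
    So \Box (r \lor s) is true at 1.
Satisfying worlds: {5, 6}

5, 6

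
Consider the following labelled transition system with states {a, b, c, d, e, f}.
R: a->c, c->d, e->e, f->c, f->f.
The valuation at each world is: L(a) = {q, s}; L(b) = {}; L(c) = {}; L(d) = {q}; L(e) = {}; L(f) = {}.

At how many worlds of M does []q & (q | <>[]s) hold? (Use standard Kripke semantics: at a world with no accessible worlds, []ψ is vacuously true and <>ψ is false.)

Recall that []ψ holds at a world iff ψ holds at every accessible world, and <>ψ holds iff ψ holds at some accessible world.
Let φ = []q & (q | <>[]s). Evaluate φ at each world:
  a (successors {c}): φ is false.
  b (successors ∅): φ is false.
  c (successors {d}): φ is true.
  d (successors ∅): φ is true.
  e (successors {e}): φ is false.
  f (successors {c, f}): φ is false.
For instance, at f:
  At f: []q is false, q | <>[]s is false, so []q & (q | <>[]s) is false.
    At f: []q requires q at every successor {c, f}.
      q fails at c, so []q is false at f.
    At f: q is false, <>[]s is false, so q | <>[]s is false.
      At f: <>[]s requires []s at some successor in {c, f}.
        At c: []s is false.
        At f: []s is false.
      So <>[]s is false at f.
Satisfying worlds: {c, d}

2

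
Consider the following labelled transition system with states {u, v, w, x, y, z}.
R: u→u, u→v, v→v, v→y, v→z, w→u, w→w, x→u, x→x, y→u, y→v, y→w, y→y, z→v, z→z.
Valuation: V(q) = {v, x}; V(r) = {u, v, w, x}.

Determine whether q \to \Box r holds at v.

At v: q is true, \Box r is false, so q \to \Box r is false.
  At v: \Box r requires r at every successor {v, y, z}.
    r fails at y, so \Box r is false at v.

No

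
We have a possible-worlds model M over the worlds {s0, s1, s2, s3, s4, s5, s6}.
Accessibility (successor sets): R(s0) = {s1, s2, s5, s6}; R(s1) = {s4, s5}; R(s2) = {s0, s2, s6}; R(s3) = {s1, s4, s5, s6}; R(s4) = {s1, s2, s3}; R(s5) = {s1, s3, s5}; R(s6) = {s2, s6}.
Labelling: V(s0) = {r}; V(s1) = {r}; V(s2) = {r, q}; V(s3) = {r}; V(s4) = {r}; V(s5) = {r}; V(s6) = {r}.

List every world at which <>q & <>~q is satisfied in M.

Let φ = <>q & <>~q. Evaluate φ at each world:
  s0 (successors {s1, s2, s5, s6}): φ is true.
  s1 (successors {s4, s5}): φ is false.
  s2 (successors {s0, s2, s6}): φ is true.
  s3 (successors {s1, s4, s5, s6}): φ is false.
  s4 (successors {s1, s2, s3}): φ is true.
  s5 (successors {s1, s3, s5}): φ is false.
  s6 (successors {s2, s6}): φ is true.
For instance, at s5:
  At s5: <>q is false, <>~q is true, so <>q & <>~q is false.
    At s5: <>q requires q at some successor in {s1, s3, s5}.
      At s1: q is false.
      At s3: q is false.
      At s5: q is false.
    So <>q is false at s5.
    At s5: <>~q requires ~q at some successor in {s1, s3, s5}.
      ~q holds at s1, so <>~q is true at s5.
Satisfying worlds: {s0, s2, s4, s6}

s0, s2, s4, s6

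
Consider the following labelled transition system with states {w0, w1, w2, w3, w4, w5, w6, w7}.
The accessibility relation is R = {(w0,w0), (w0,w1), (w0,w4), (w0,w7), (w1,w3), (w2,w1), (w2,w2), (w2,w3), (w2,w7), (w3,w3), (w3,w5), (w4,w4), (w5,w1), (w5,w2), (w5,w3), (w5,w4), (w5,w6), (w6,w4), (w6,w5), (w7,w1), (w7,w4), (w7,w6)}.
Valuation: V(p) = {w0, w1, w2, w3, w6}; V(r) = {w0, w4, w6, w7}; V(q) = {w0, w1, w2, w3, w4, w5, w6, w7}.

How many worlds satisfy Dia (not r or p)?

7

Let φ = Dia (not r or p). Evaluate φ at each world:
  w0 (successors {w0, w1, w4, w7}): φ is true.
  w1 (successors {w3}): φ is true.
  w2 (successors {w1, w2, w3, w7}): φ is true.
  w3 (successors {w3, w5}): φ is true.
  w4 (successors {w4}): φ is false.
  w5 (successors {w1, w2, w3, w4, w6}): φ is true.
  w6 (successors {w4, w5}): φ is true.
  w7 (successors {w1, w4, w6}): φ is true.
For instance, at w0:
  At w0: Dia (not r or p) requires not r or p at some successor in {w0, w1, w4, w7}.
    not r or p holds at w0, so Dia (not r or p) is true at w0.
Satisfying worlds: {w0, w1, w2, w3, w5, w6, w7}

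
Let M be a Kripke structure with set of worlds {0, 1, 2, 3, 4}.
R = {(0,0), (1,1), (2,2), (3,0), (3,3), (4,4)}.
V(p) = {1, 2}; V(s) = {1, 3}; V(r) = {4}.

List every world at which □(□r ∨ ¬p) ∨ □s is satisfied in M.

Recall that □ψ holds at a world iff ψ holds at every accessible world, and ◇ψ holds iff ψ holds at some accessible world.
Let φ = □(□r ∨ ¬p) ∨ □s. Evaluate φ at each world:
  0 (successors {0}): φ is true.
  1 (successors {1}): φ is true.
  2 (successors {2}): φ is false.
  3 (successors {0, 3}): φ is true.
  4 (successors {4}): φ is true.
For instance, at 1:
  At 1: □(□r ∨ ¬p) is false, □s is true, so □(□r ∨ ¬p) ∨ □s is true.
    At 1: □(□r ∨ ¬p) requires □r ∨ ¬p at every successor {1}.
      □r ∨ ¬p fails at 1, so □(□r ∨ ¬p) is false at 1.
    At 1: □s requires s at every successor {1}.
      At 1: s is true.
    So □s is true at 1.
Satisfying worlds: {0, 1, 3, 4}

0, 1, 3, 4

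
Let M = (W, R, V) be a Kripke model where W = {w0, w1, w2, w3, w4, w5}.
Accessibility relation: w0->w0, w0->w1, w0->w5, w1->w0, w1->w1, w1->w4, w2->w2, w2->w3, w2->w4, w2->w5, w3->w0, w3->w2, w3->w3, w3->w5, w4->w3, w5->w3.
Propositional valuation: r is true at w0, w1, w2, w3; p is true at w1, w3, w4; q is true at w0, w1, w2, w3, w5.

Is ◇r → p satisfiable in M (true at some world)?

Let φ = ◇r → p. Evaluate φ at each world:
  w0 (successors {w0, w1, w5}): φ is false.
  w1 (successors {w0, w1, w4}): φ is true.
  w2 (successors {w2, w3, w4, w5}): φ is false.
  w3 (successors {w0, w2, w3, w5}): φ is true.
  w4 (successors {w3}): φ is true.
  w5 (successors {w3}): φ is false.
Detail at w1 (witness):
  At w1: ◇r is true, p is true, so ◇r → p is true.
    At w1: ◇r requires r at some successor in {w0, w1, w4}.
      r holds at w0, so ◇r is true at w1.

Yes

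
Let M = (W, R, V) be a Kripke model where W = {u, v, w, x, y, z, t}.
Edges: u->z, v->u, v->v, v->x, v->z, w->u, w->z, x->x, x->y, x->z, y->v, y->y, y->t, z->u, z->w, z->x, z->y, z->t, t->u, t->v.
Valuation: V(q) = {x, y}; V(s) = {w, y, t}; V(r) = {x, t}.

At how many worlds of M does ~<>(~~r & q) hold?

4

Let φ = ~<>(~~r & q). Evaluate φ at each world:
  u (successors {z}): φ is true.
  v (successors {u, v, x, z}): φ is false.
  w (successors {u, z}): φ is true.
  x (successors {x, y, z}): φ is false.
  y (successors {v, y, t}): φ is true.
  z (successors {u, w, x, y, t}): φ is false.
  t (successors {u, v}): φ is true.
For instance, at x:
  At x: <>(~~r & q) is true, so ~<>(~~r & q) is false.
    At x: <>(~~r & q) requires ~~r & q at some successor in {x, y, z}.
      ~~r & q holds at x, so <>(~~r & q) is true at x.
Satisfying worlds: {u, w, y, t}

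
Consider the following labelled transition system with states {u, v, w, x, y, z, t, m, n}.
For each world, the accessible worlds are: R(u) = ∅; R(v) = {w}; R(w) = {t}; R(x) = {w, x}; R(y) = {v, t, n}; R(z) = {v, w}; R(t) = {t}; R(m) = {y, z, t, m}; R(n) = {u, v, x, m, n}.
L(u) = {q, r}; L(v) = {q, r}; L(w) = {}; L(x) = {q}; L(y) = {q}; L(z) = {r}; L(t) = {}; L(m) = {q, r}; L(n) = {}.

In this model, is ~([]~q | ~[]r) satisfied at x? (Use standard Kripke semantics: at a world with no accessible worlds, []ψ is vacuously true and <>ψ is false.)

No

At x: []~q | ~[]r is true, so ~([]~q | ~[]r) is false.
  At x: []~q is false, ~[]r is true, so []~q | ~[]r is true.
    At x: []~q requires ~q at every successor {w, x}.
      ~q fails at x, so []~q is false at x.
    At x: []r is false, so ~[]r is true.
      At x: []r requires r at every successor {w, x}.
        r fails at w, so []r is false at x.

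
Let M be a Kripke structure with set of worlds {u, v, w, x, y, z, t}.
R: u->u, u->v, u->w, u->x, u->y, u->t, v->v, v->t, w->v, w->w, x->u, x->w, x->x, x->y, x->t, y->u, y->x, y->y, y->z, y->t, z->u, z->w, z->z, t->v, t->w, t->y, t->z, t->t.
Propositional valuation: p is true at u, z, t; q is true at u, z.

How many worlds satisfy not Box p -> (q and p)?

2

Recall that Box ψ holds at a world iff ψ holds at every accessible world, and Dia ψ holds iff ψ holds at some accessible world.
Let φ = not Box p -> (q and p). Evaluate φ at each world:
  u (successors {u, v, w, x, y, t}): φ is true.
  v (successors {v, t}): φ is false.
  w (successors {v, w}): φ is false.
  x (successors {u, w, x, y, t}): φ is false.
  y (successors {u, x, y, z, t}): φ is false.
  z (successors {u, w, z}): φ is true.
  t (successors {v, w, y, z, t}): φ is false.
For instance, at t:
  At t: not Box p is true, q and p is false, so not Box p -> (q and p) is false.
    At t: Box p is false, so not Box p is true.
      At t: Box p requires p at every successor {v, w, y, z, t}.
        p fails at v, so Box p is false at t.
Satisfying worlds: {u, z}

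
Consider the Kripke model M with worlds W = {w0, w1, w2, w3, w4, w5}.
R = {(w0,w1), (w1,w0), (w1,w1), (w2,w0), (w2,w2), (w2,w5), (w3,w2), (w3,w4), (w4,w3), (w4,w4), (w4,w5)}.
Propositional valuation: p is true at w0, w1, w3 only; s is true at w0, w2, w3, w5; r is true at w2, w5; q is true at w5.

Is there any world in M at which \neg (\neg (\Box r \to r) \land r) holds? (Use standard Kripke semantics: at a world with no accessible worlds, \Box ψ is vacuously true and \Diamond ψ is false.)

Let φ = \neg (\neg (\Box r \to r) \land r). Evaluate φ at each world:
  w0 (successors {w1}): φ is true.
  w1 (successors {w0, w1}): φ is true.
  w2 (successors {w0, w2, w5}): φ is true.
  w3 (successors {w2, w4}): φ is true.
  w4 (successors {w3, w4, w5}): φ is true.
  w5 (successors ∅): φ is true.
Detail at w0 (witness):
  At w0: \neg (\Box r \to r) \land r is false, so \neg (\neg (\Box r \to r) \land r) is true.
    At w0: \neg (\Box r \to r) is false, r is false, so \neg (\Box r \to r) \land r is false.
      At w0: \Box r \to r is true, so \neg (\Box r \to r) is false.

Yes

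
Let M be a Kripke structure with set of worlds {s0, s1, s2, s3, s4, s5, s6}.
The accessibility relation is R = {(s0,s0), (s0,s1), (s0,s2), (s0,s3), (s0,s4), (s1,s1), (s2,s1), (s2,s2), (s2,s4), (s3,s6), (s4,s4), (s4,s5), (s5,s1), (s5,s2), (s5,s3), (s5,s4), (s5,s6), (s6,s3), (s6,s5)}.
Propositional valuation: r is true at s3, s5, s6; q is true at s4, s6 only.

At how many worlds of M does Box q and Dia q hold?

1

Let φ = Box q and Dia q. Evaluate φ at each world:
  s0 (successors {s0, s1, s2, s3, s4}): φ is false.
  s1 (successors {s1}): φ is false.
  s2 (successors {s1, s2, s4}): φ is false.
  s3 (successors {s6}): φ is true.
  s4 (successors {s4, s5}): φ is false.
  s5 (successors {s1, s2, s3, s4, s6}): φ is false.
  s6 (successors {s3, s5}): φ is false.
For instance, at s3:
  At s3: Box q is true, Dia q is true, so Box q and Dia q is true.
    At s3: Box q requires q at every successor {s6}.
      At s6: q is true.
    So Box q is true at s3.
    At s3: Dia q requires q at some successor in {s6}.
      q holds at s6, so Dia q is true at s3.
Satisfying worlds: {s3}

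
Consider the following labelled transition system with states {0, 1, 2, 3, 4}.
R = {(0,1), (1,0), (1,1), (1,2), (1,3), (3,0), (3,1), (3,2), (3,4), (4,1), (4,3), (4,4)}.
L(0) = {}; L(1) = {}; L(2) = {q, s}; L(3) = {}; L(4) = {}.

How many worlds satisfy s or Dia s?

3

Let φ = s or Dia s. Evaluate φ at each world:
  0 (successors {1}): φ is false.
  1 (successors {0, 1, 2, 3}): φ is true.
  2 (successors ∅): φ is true.
  3 (successors {0, 1, 2, 4}): φ is true.
  4 (successors {1, 3, 4}): φ is false.
For instance, at 0:
  At 0: s is false, Dia s is false, so s or Dia s is false.
    At 0: Dia s requires s at some successor in {1}.
      At 1: s is false.
    So Dia s is false at 0.
Satisfying worlds: {1, 2, 3}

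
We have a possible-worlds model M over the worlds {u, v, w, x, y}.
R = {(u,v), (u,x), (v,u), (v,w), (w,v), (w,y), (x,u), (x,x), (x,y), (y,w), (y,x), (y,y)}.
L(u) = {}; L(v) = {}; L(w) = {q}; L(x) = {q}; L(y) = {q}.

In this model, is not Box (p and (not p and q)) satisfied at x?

At x: Box (p and (not p and q)) is false, so not Box (p and (not p and q)) is true.
  At x: Box (p and (not p and q)) requires p and (not p and q) at every successor {u, x, y}.
    p and (not p and q) fails at u, so Box (p and (not p and q)) is false at x.

Yes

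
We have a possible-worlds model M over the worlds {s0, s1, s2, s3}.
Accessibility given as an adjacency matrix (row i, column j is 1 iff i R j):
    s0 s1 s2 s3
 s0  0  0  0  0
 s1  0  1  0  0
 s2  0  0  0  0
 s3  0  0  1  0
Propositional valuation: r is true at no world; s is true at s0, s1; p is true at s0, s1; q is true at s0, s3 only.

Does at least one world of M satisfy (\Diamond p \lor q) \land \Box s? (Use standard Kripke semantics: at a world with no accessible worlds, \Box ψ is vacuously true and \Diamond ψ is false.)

Let φ = (\Diamond p \lor q) \land \Box s. Evaluate φ at each world:
  s0 (successors ∅): φ is true.
  s1 (successors {s1}): φ is true.
  s2 (successors ∅): φ is false.
  s3 (successors {s2}): φ is false.
Detail at s0 (witness):
  At s0: \Diamond p \lor q is true, \Box s is true, so (\Diamond p \lor q) \land \Box s is true.
    At s0: \Diamond p is false, q is true, so \Diamond p \lor q is true.
      At s0: no accessible worlds, so \Diamond p is false.
    At s0: no accessible worlds, so \Box s holds vacuously.

Yes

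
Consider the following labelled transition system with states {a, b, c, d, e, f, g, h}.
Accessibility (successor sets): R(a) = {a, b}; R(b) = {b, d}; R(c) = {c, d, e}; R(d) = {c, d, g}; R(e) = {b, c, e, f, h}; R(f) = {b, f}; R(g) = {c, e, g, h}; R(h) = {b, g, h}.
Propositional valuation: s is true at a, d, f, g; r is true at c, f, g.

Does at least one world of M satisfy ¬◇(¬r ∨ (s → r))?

Let φ = ¬◇(¬r ∨ (s → r)). Evaluate φ at each world:
  a (successors {a, b}): φ is false.
  b (successors {b, d}): φ is false.
  c (successors {c, d, e}): φ is false.
  d (successors {c, d, g}): φ is false.
  e (successors {b, c, e, f, h}): φ is false.
  f (successors {b, f}): φ is false.
  g (successors {c, e, g, h}): φ is false.
  h (successors {b, g, h}): φ is false.
For instance, at d:
  At d: ◇(¬r ∨ (s → r)) is true, so ¬◇(¬r ∨ (s → r)) is false.
    At d: ◇(¬r ∨ (s → r)) requires ¬r ∨ (s → r) at some successor in {c, d, g}.
      ¬r ∨ (s → r) holds at c, so ◇(¬r ∨ (s → r)) is true at d.

No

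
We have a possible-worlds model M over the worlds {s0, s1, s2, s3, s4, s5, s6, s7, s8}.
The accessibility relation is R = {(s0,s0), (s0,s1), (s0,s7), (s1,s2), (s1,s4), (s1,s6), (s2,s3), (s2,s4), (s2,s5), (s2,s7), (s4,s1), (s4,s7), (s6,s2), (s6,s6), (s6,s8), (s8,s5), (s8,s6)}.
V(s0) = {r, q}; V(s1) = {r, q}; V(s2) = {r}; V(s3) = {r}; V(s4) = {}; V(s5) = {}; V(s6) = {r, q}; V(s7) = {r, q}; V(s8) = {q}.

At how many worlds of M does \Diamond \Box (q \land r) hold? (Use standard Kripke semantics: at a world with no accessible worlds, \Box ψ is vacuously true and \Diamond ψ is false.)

5

Let φ = \Diamond \Box (q \land r). Evaluate φ at each world:
  s0 (successors {s0, s1, s7}): φ is true.
  s1 (successors {s2, s4, s6}): φ is true.
  s2 (successors {s3, s4, s5, s7}): φ is true.
  s3 (successors ∅): φ is false.
  s4 (successors {s1, s7}): φ is true.
  s5 (successors ∅): φ is false.
  s6 (successors {s2, s6, s8}): φ is false.
  s7 (successors ∅): φ is false.
  s8 (successors {s5, s6}): φ is true.
For instance, at s8:
  At s8: \Diamond \Box (q \land r) requires \Box (q \land r) at some successor in {s5, s6}.
    \Box (q \land r) holds at s5, so \Diamond \Box (q \land r) is true at s8.
      At s5: no accessible worlds, so \Box (q \land r) holds vacuously.
Satisfying worlds: {s0, s1, s2, s4, s8}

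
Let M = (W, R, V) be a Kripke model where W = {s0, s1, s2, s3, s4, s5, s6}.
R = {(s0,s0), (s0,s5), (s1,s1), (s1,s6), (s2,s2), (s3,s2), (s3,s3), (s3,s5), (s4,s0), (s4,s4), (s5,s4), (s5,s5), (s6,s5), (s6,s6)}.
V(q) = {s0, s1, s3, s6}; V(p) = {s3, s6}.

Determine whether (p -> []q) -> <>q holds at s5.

No

At s5: p -> []q is true, <>q is false, so (p -> []q) -> <>q is false.
  At s5: p is false, []q is false, so p -> []q is true.
    At s5: []q requires q at every successor {s4, s5}.
      q fails at s4, so []q is false at s5.
  At s5: <>q requires q at some successor in {s4, s5}.
    At s4: q is false.
    At s5: q is false.
  So <>q is false at s5.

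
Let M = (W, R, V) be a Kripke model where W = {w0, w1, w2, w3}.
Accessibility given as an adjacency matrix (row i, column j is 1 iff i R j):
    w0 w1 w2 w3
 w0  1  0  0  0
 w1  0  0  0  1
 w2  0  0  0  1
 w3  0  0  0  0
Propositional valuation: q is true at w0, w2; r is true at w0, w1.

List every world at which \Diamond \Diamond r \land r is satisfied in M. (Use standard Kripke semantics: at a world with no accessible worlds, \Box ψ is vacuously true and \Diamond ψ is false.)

w0

Let φ = \Diamond \Diamond r \land r. Evaluate φ at each world:
  w0 (successors {w0}): φ is true.
  w1 (successors {w3}): φ is false.
  w2 (successors {w3}): φ is false.
  w3 (successors ∅): φ is false.
For instance, at w0:
  At w0: \Diamond \Diamond r is true, r is true, so \Diamond \Diamond r \land r is true.
    At w0: \Diamond \Diamond r requires \Diamond r at some successor in {w0}.
      \Diamond r holds at w0, so \Diamond \Diamond r is true at w0.
Satisfying worlds: {w0}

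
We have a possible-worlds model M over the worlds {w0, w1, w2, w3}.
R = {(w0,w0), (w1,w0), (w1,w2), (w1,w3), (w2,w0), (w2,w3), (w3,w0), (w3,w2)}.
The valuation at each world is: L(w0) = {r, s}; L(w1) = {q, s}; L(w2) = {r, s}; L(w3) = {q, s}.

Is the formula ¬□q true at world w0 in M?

Yes

At w0: □q is false, so ¬□q is true.
  At w0: □q requires q at every successor {w0}.
    q fails at w0, so □q is false at w0.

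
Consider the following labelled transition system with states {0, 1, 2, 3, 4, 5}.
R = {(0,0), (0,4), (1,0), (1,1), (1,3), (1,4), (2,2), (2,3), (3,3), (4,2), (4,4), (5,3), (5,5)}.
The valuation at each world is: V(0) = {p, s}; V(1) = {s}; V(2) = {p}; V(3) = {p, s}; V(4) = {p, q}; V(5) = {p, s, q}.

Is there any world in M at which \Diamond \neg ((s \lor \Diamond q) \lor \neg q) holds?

No

Recall that \Diamond ψ holds at a world iff ψ holds at some accessible world.
Let φ = \Diamond \neg ((s \lor \Diamond q) \lor \neg q). Evaluate φ at each world:
  0 (successors {0, 4}): φ is false.
  1 (successors {0, 1, 3, 4}): φ is false.
  2 (successors {2, 3}): φ is false.
  3 (successors {3}): φ is false.
  4 (successors {2, 4}): φ is false.
  5 (successors {3, 5}): φ is false.
For instance, at 5:
  At 5: \Diamond \neg ((s \lor \Diamond q) \lor \neg q) requires \neg ((s \lor \Diamond q) \lor \neg q) at some successor in {3, 5}.
    At 3: \neg ((s \lor \Diamond q) \lor \neg q) is false.
    At 5: \neg ((s \lor \Diamond q) \lor \neg q) is false.
  So \Diamond \neg ((s \lor \Diamond q) \lor \neg q) is false at 5.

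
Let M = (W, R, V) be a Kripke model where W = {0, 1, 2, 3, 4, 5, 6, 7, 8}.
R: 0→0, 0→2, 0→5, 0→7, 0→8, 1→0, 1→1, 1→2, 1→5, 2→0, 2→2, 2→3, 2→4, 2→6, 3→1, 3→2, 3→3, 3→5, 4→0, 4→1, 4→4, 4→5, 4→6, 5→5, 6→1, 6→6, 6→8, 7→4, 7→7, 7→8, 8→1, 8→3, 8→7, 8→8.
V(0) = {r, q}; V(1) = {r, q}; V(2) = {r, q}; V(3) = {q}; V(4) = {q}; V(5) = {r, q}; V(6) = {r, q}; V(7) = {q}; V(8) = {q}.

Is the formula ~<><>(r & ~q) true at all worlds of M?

Let φ = ~<><>(r & ~q). Evaluate φ at each world:
  0 (successors {0, 2, 5, 7, 8}): φ is true.
  1 (successors {0, 1, 2, 5}): φ is true.
  2 (successors {0, 2, 3, 4, 6}): φ is true.
  3 (successors {1, 2, 3, 5}): φ is true.
  4 (successors {0, 1, 4, 5, 6}): φ is true.
  5 (successors {5}): φ is true.
  6 (successors {1, 6, 8}): φ is true.
  7 (successors {4, 7, 8}): φ is true.
  8 (successors {1, 3, 7, 8}): φ is true.
For instance, at 3:
  At 3: <><>(r & ~q) is false, so ~<><>(r & ~q) is true.
    At 3: <><>(r & ~q) requires <>(r & ~q) at some successor in {1, 2, 3, 5}.
      At 1: <>(r & ~q) is false.
      At 2: <>(r & ~q) is false.
      At 3: <>(r & ~q) is false.
      At 5: <>(r & ~q) is false.
    So <><>(r & ~q) is false at 3.

Yes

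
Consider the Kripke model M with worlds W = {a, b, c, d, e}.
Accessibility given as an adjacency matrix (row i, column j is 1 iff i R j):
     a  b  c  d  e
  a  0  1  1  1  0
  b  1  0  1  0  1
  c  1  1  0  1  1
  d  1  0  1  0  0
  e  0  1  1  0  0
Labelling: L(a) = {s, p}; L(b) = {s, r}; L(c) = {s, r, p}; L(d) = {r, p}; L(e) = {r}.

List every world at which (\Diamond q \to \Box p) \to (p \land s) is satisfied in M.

Recall that \Box ψ holds at a world iff ψ holds at every accessible world, and \Diamond ψ holds iff ψ holds at some accessible world.
Let φ = (\Diamond q \to \Box p) \to (p \land s). Evaluate φ at each world:
  a (successors {b, c, d}): φ is true.
  b (successors {a, c, e}): φ is false.
  c (successors {a, b, d, e}): φ is true.
  d (successors {a, c}): φ is false.
  e (successors {b, c}): φ is false.
For instance, at e:
  At e: \Diamond q \to \Box p is true, p \land s is false, so (\Diamond q \to \Box p) \to (p \land s) is false.
    At e: \Diamond q is false, \Box p is false, so \Diamond q \to \Box p is true.
      At e: \Diamond q requires q at some successor in {b, c}.
        At b: q is false.
        At c: q is false.
      So \Diamond q is false at e.
      At e: \Box p requires p at every successor {b, c}.
        p fails at b, so \Box p is false at e.
Satisfying worlds: {a, c}

a, c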